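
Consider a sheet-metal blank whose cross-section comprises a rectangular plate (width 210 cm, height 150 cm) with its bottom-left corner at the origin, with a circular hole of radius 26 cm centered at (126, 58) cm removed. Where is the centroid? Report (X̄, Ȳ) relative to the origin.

X̄ = 103.48 cm, Ȳ = 76.23 cm

plate: A = 210 × 150 = 31500.00, centroid at (105.00, 75.00).
hole: A = −π·26² = -2123.72, centroid at (126.00, 58.00).
ΣA = 29376.28 cm²
ΣAX̄ = (31500.00)(105.00) + (-2123.72)(126.00) = 3039911.70 cm³
ΣAȲ = (31500.00)(75.00) + (-2123.72)(58.00) = 2239324.44 cm³
X̄ = 3039911.70 / 29376.28 = 103.48 cm
Ȳ = 2239324.44 / 29376.28 = 76.23 cm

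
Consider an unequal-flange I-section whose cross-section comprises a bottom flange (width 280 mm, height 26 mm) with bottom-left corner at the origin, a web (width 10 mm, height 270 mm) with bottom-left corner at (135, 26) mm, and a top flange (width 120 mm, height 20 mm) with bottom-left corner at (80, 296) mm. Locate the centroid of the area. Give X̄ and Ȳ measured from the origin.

X̄ = 140.00 mm, Ȳ = 102.08 mm

bottom flange: A = 280 × 26 = 7280.00, centroid at (140.00, 13.00).
web: A = 10 × 270 = 2700.00, centroid at (140.00, 161.00).
top flange: A = 120 × 20 = 2400.00, centroid at (140.00, 306.00).
ΣA = 12380.00 mm², ΣAX̄ = 1733200.00 mm³, ΣAȲ = 1263740.00 mm³.
X̄ = 1733200.00/12380.00 = 140.00 mm; Ȳ = 1263740.00/12380.00 = 102.08 mm.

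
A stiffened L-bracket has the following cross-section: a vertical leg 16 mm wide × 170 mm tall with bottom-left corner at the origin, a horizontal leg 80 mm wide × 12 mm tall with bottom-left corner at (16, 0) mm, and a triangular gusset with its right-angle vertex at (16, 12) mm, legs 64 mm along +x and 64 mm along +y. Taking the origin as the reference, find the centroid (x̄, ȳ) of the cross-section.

vertical leg: A = 16 × 170 = 2720.00, centroid at (8.00, 85.00).
horizontal leg: A = 80 × 12 = 960.00, centroid at (56.00, 6.00).
gusset: A = ½·64·64 = 2048.00, centroid at (37.33, 33.33).
ΣA = 5728.00 mm²
ΣAx̄ = (2720.00)(8.00) + (960.00)(56.00) + (2048.00)(37.33) = 151978.67 mm³
ΣAȳ = (2720.00)(85.00) + (960.00)(6.00) + (2048.00)(33.33) = 305226.67 mm³
x̄ = 151978.67 / 5728.00 = 26.53 mm
ȳ = 305226.67 / 5728.00 = 53.29 mm

x̄ = 26.53 mm, ȳ = 53.29 mm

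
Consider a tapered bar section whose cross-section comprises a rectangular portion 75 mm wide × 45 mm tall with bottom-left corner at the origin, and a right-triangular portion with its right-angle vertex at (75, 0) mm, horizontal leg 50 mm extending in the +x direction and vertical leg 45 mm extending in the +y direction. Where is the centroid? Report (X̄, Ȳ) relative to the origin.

Part | A | x̄ᵢ | ȳᵢ | A·x̄ᵢ | A·ȳᵢ
rectangular portion | 3375.00 | 37.50 | 22.50 | 126562.50 | 75937.50
triangular portion | 1125.00 | 91.67 | 15.00 | 103125.00 | 16875.00
Σ | 4500.00 |  |  | 229687.50 | 92812.50
X̄ = 229687.50 / 4500.00 = 51.04 mm
Ȳ = 92812.50 / 4500.00 = 20.62 mm

X̄ = 51.04 mm, Ȳ = 20.62 mm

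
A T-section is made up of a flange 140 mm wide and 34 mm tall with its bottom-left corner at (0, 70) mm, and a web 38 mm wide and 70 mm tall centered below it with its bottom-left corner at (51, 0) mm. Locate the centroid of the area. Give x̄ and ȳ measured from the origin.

Part | A | x̄ᵢ | ȳᵢ | A·x̄ᵢ | A·ȳᵢ
web | 2660.00 | 70.00 | 35.00 | 186200.00 | 93100.00
flange | 4760.00 | 70.00 | 87.00 | 333200.00 | 414120.00
Σ | 7420.00 |  |  | 519400.00 | 507220.00
x̄ = 519400.00 / 7420.00 = 70.00 mm
ȳ = 507220.00 / 7420.00 = 68.36 mm

x̄ = 70.00 mm, ȳ = 68.36 mm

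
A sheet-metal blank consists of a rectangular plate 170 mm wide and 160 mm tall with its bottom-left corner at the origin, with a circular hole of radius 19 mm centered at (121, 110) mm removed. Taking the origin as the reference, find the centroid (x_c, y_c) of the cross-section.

plate: A = 170 × 160 = 27200.00, centroid at (85.00, 80.00).
hole: A = −π·19² = -1134.11, centroid at (121.00, 110.00).
ΣA = 26065.89 mm², ΣAx_c = 2174772.09 mm³, ΣAy_c = 2051247.36 mm³.
x_c = 2174772.09/26065.89 = 83.43 mm; y_c = 2051247.36/26065.89 = 78.69 mm.

x_c = 83.43 mm, y_c = 78.69 mm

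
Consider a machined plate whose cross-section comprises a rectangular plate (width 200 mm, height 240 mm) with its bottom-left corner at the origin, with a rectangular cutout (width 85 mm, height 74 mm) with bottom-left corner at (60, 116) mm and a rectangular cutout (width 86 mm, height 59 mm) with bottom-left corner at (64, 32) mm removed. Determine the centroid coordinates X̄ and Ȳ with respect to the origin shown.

X̄ = 98.60 mm, Ȳ = 122.44 mm

Part | A | x̄ᵢ | ȳᵢ | A·x̄ᵢ | A·ȳᵢ
plate | 48000.00 | 100.00 | 120.00 | 4800000.00 | 5760000.00
hole 1 | -6290.00 | 102.50 | 153.00 | -644725.00 | -962370.00
hole 2 | -5074.00 | 107.00 | 61.50 | -542918.00 | -312051.00
Σ | 36636.00 |  |  | 3612357.00 | 4485579.00
X̄ = 3612357.00 / 36636.00 = 98.60 mm
Ȳ = 4485579.00 / 36636.00 = 122.44 mm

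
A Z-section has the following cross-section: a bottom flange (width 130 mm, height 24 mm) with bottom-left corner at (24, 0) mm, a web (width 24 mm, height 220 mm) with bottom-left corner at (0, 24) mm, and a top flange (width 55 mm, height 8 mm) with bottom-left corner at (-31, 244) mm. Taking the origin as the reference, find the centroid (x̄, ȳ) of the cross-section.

Part | A | x̄ᵢ | ȳᵢ | A·x̄ᵢ | A·ȳᵢ
bottom flange | 3120.00 | 89.00 | 12.00 | 277680.00 | 37440.00
web | 5280.00 | 12.00 | 134.00 | 63360.00 | 707520.00
top flange | 440.00 | -3.50 | 248.00 | -1540.00 | 109120.00
Σ | 8840.00 |  |  | 339500.00 | 854080.00
x̄ = 339500.00 / 8840.00 = 38.40 mm
ȳ = 854080.00 / 8840.00 = 96.62 mm

x̄ = 38.40 mm, ȳ = 96.62 mm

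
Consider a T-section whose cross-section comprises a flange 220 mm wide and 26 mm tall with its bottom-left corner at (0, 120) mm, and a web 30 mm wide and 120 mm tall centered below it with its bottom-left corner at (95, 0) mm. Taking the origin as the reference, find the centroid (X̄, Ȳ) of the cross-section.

X̄ = 110.00 mm, Ȳ = 104.80 mm

web: A = 30 × 120 = 3600.00, centroid at (110.00, 60.00).
flange: A = 220 × 26 = 5720.00, centroid at (110.00, 133.00).
ΣA = 9320.00 mm²
ΣAX̄ = (3600.00)(110.00) + (5720.00)(110.00) = 1025200.00 mm³
ΣAȲ = (3600.00)(60.00) + (5720.00)(133.00) = 976760.00 mm³
X̄ = 1025200.00 / 9320.00 = 110.00 mm
Ȳ = 976760.00 / 9320.00 = 104.80 mm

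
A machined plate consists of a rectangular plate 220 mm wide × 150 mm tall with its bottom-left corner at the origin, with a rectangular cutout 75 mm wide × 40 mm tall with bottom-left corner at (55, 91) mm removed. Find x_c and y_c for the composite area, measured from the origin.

x_c = 111.75 mm, y_c = 71.40 mm

plate: A = 220 × 150 = 33000.00, centroid at (110.00, 75.00).
hole: A = −(75 × 40) = -3000.00, centroid at (92.50, 111.00).
ΣA = 30000.00 mm²
ΣAx_c = (33000.00)(110.00) + (-3000.00)(92.50) = 3352500.00 mm³
ΣAy_c = (33000.00)(75.00) + (-3000.00)(111.00) = 2142000.00 mm³
x_c = 3352500.00 / 30000.00 = 111.75 mm
y_c = 2142000.00 / 30000.00 = 71.40 mm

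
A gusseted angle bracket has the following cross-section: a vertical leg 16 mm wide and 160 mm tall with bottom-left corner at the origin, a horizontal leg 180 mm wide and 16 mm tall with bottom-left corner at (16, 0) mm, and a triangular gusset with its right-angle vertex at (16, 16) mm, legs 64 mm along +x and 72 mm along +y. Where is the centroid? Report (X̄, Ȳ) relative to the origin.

Part | A | x̄ᵢ | ȳᵢ | A·x̄ᵢ | A·ȳᵢ
vertical leg | 2560.00 | 8.00 | 80.00 | 20480.00 | 204800.00
horizontal leg | 2880.00 | 106.00 | 8.00 | 305280.00 | 23040.00
gusset | 2304.00 | 37.33 | 40.00 | 86016.00 | 92160.00
Σ | 7744.00 |  |  | 411776.00 | 320000.00
X̄ = 411776.00 / 7744.00 = 53.17 mm
Ȳ = 320000.00 / 7744.00 = 41.32 mm

X̄ = 53.17 mm, Ȳ = 41.32 mm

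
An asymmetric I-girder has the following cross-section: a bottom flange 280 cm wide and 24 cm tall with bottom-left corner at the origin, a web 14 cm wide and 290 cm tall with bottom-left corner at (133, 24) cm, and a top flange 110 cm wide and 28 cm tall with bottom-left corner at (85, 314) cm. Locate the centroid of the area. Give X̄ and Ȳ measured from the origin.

X̄ = 140.00 cm, Ȳ = 128.21 cm

Part | A | x̄ᵢ | ȳᵢ | A·x̄ᵢ | A·ȳᵢ
bottom flange | 6720.00 | 140.00 | 12.00 | 940800.00 | 80640.00
web | 4060.00 | 140.00 | 169.00 | 568400.00 | 686140.00
top flange | 3080.00 | 140.00 | 328.00 | 431200.00 | 1010240.00
Σ | 13860.00 |  |  | 1940400.00 | 1777020.00
X̄ = 1940400.00 / 13860.00 = 140.00 cm
Ȳ = 1777020.00 / 13860.00 = 128.21 cm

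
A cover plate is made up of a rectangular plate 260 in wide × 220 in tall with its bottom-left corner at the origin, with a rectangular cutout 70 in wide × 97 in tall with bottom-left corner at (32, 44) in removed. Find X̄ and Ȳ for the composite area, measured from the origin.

X̄ = 138.49 in, Ȳ = 112.36 in

plate: A = 260 × 220 = 57200.00, centroid at (130.00, 110.00).
hole: A = −(70 × 97) = -6790.00, centroid at (67.00, 92.50).
ΣA = 50410.00 in²
ΣAX̄ = (57200.00)(130.00) + (-6790.00)(67.00) = 6981070.00 in³
ΣAȲ = (57200.00)(110.00) + (-6790.00)(92.50) = 5663925.00 in³
X̄ = 6981070.00 / 50410.00 = 138.49 in
Ȳ = 5663925.00 / 50410.00 = 112.36 in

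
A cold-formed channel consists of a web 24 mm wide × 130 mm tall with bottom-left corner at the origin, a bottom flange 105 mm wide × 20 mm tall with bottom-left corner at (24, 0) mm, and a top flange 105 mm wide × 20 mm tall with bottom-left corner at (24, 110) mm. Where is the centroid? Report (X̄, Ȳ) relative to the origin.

Part | A | x̄ᵢ | ȳᵢ | A·x̄ᵢ | A·ȳᵢ
web | 3120.00 | 12.00 | 65.00 | 37440.00 | 202800.00
bottom flange | 2100.00 | 76.50 | 10.00 | 160650.00 | 21000.00
top flange | 2100.00 | 76.50 | 120.00 | 160650.00 | 252000.00
Σ | 7320.00 |  |  | 358740.00 | 475800.00
X̄ = 358740.00 / 7320.00 = 49.01 mm
Ȳ = 475800.00 / 7320.00 = 65.00 mm

X̄ = 49.01 mm, Ȳ = 65.00 mm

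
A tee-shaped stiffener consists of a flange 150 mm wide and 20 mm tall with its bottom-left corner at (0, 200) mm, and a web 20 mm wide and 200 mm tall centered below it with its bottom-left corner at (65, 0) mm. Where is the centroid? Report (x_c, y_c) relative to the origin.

x_c = 75.00 mm, y_c = 147.14 mm

web: A = 20 × 200 = 4000.00, centroid at (75.00, 100.00).
flange: A = 150 × 20 = 3000.00, centroid at (75.00, 210.00).
ΣA = 7000.00 mm²
ΣAx_c = (4000.00)(75.00) + (3000.00)(75.00) = 525000.00 mm³
ΣAy_c = (4000.00)(100.00) + (3000.00)(210.00) = 1030000.00 mm³
x_c = 525000.00 / 7000.00 = 75.00 mm
y_c = 1030000.00 / 7000.00 = 147.14 mm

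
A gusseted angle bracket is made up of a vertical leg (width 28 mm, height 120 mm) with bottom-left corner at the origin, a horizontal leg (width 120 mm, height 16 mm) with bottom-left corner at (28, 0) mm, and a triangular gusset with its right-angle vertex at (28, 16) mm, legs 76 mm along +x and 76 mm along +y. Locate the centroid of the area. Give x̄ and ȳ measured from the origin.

x̄ = 45.30 mm, ȳ = 41.18 mm

vertical leg: A = 28 × 120 = 3360.00, centroid at (14.00, 60.00).
horizontal leg: A = 120 × 16 = 1920.00, centroid at (88.00, 8.00).
gusset: A = ½·76·76 = 2888.00, centroid at (53.33, 41.33).
ΣA = 8168.00 mm², ΣAx̄ = 370026.67 mm³, ΣAȳ = 336330.67 mm³.
x̄ = 370026.67/8168.00 = 45.30 mm; ȳ = 336330.67/8168.00 = 41.18 mm.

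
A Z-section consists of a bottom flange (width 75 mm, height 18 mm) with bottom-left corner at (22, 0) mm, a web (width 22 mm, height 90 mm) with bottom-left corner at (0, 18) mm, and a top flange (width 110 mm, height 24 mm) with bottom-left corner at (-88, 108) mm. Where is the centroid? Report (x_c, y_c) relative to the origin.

bottom flange: A = 75 × 18 = 1350.00, centroid at (59.50, 9.00).
web: A = 22 × 90 = 1980.00, centroid at (11.00, 63.00).
top flange: A = 110 × 24 = 2640.00, centroid at (-33.00, 120.00).
ΣA = 5970.00 mm²
ΣAx_c = (1350.00)(59.50) + (1980.00)(11.00) + (2640.00)(-33.00) = 14985.00 mm³
ΣAy_c = (1350.00)(9.00) + (1980.00)(63.00) + (2640.00)(120.00) = 453690.00 mm³
x_c = 14985.00 / 5970.00 = 2.51 mm
y_c = 453690.00 / 5970.00 = 75.99 mm

x_c = 2.51 mm, y_c = 75.99 mm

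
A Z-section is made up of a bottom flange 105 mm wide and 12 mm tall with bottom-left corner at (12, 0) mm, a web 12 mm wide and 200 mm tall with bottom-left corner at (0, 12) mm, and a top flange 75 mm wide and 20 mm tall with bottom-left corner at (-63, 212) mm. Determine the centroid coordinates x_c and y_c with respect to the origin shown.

Part | A | x̄ᵢ | ȳᵢ | A·x̄ᵢ | A·ȳᵢ
bottom flange | 1260.00 | 64.50 | 6.00 | 81270.00 | 7560.00
web | 2400.00 | 6.00 | 112.00 | 14400.00 | 268800.00
top flange | 1500.00 | -25.50 | 222.00 | -38250.00 | 333000.00
Σ | 5160.00 |  |  | 57420.00 | 609360.00
x_c = 57420.00 / 5160.00 = 11.13 mm
y_c = 609360.00 / 5160.00 = 118.09 mm

x_c = 11.13 mm, y_c = 118.09 mm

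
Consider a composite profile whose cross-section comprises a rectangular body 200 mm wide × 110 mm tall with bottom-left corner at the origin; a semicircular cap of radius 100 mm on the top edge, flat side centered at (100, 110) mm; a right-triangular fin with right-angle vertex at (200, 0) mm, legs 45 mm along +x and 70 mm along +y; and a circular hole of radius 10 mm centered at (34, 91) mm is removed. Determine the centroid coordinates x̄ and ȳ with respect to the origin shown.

rectangular body: A = 200 × 110 = 22000.00, centroid at (100.00, 55.00).
semicircular top: A = ½π·100² = 15707.96, centroid at (100.00, 152.44).
triangular fin: A = ½·45·70 = 1575.00, centroid at (215.00, 23.33).
hole: A = −π·10² = -314.16, centroid at (34.00, 91.00).
ΣA = 38968.80 mm², ΣAx̄ = 4098739.91 mm³, ΣAȳ = 3612704.13 mm³.
x̄ = 4098739.91/38968.80 = 105.18 mm; ȳ = 3612704.13/38968.80 = 92.71 mm.

x̄ = 105.18 mm, ȳ = 92.71 mm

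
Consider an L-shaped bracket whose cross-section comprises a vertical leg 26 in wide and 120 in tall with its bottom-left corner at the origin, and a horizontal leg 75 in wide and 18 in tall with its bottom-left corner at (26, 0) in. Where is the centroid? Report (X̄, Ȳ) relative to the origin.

X̄ = 28.25 in, Ȳ = 44.60 in

vertical leg: A = 26 × 120 = 3120.00, centroid at (13.00, 60.00).
horizontal leg: A = 75 × 18 = 1350.00, centroid at (63.50, 9.00).
ΣA = 4470.00 in²
ΣAX̄ = (3120.00)(13.00) + (1350.00)(63.50) = 126285.00 in³
ΣAȲ = (3120.00)(60.00) + (1350.00)(9.00) = 199350.00 in³
X̄ = 126285.00 / 4470.00 = 28.25 in
Ȳ = 199350.00 / 4470.00 = 44.60 in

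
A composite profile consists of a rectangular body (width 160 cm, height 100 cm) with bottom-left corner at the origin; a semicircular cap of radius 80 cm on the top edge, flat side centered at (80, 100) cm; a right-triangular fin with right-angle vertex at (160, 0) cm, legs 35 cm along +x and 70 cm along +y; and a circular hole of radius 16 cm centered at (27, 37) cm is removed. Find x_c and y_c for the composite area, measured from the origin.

Part | A | x̄ᵢ | ȳᵢ | A·x̄ᵢ | A·ȳᵢ
rectangular body | 16000.00 | 80.00 | 50.00 | 1280000.00 | 800000.00
semicircular top | 10053.10 | 80.00 | 133.95 | 804247.72 | 1346642.98
triangular fin | 1225.00 | 171.67 | 23.33 | 210291.67 | 28583.33
hole | -804.25 | 27.00 | 37.00 | -21714.69 | -29757.17
Σ | 26473.85 |  |  | 2272824.70 | 2145469.15
x_c = 2272824.70 / 26473.85 = 85.85 cm
y_c = 2145469.15 / 26473.85 = 81.04 cm

x_c = 85.85 cm, y_c = 81.04 cm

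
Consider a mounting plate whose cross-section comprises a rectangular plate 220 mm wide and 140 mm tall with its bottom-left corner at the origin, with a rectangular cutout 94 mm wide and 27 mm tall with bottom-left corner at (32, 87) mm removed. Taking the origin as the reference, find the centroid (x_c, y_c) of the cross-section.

x_c = 112.78 mm, y_c = 67.26 mm

Part | A | x̄ᵢ | ȳᵢ | A·x̄ᵢ | A·ȳᵢ
plate | 30800.00 | 110.00 | 70.00 | 3388000.00 | 2156000.00
hole | -2538.00 | 79.00 | 100.50 | -200502.00 | -255069.00
Σ | 28262.00 |  |  | 3187498.00 | 1900931.00
x_c = 3187498.00 / 28262.00 = 112.78 mm
y_c = 1900931.00 / 28262.00 = 67.26 mm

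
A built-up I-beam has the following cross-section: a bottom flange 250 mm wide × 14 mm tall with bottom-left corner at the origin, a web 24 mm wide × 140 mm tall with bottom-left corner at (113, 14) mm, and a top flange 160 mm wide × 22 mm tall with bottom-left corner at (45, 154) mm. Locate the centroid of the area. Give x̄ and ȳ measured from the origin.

x̄ = 125.00 mm, ȳ = 85.50 mm

Part | A | x̄ᵢ | ȳᵢ | A·x̄ᵢ | A·ȳᵢ
bottom flange | 3500.00 | 125.00 | 7.00 | 437500.00 | 24500.00
web | 3360.00 | 125.00 | 84.00 | 420000.00 | 282240.00
top flange | 3520.00 | 125.00 | 165.00 | 440000.00 | 580800.00
Σ | 10380.00 |  |  | 1297500.00 | 887540.00
x̄ = 1297500.00 / 10380.00 = 125.00 mm
ȳ = 887540.00 / 10380.00 = 85.50 mm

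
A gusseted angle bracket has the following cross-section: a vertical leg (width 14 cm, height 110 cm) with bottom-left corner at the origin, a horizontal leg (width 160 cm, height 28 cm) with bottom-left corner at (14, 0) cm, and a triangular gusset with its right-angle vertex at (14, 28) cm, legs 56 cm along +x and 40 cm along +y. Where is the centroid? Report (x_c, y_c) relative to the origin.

vertical leg: A = 14 × 110 = 1540.00, centroid at (7.00, 55.00).
horizontal leg: A = 160 × 28 = 4480.00, centroid at (94.00, 14.00).
gusset: A = ½·56·40 = 1120.00, centroid at (32.67, 41.33).
ΣA = 7140.00 cm²
ΣAx_c = (1540.00)(7.00) + (4480.00)(94.00) + (1120.00)(32.67) = 468486.67 cm³
ΣAy_c = (1540.00)(55.00) + (4480.00)(14.00) + (1120.00)(41.33) = 193713.33 cm³
x_c = 468486.67 / 7140.00 = 65.61 cm
y_c = 193713.33 / 7140.00 = 27.13 cm

x_c = 65.61 cm, y_c = 27.13 cm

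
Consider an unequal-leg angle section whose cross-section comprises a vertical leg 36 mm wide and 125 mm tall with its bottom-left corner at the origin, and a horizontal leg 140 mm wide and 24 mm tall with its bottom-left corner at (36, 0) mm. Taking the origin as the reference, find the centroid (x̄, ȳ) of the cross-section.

x̄ = 55.62 mm, ȳ = 40.91 mm

vertical leg: A = 36 × 125 = 4500.00, centroid at (18.00, 62.50).
horizontal leg: A = 140 × 24 = 3360.00, centroid at (106.00, 12.00).
ΣA = 7860.00 mm², ΣAx̄ = 437160.00 mm³, ΣAȳ = 321570.00 mm³.
x̄ = 437160.00/7860.00 = 55.62 mm; ȳ = 321570.00/7860.00 = 40.91 mm.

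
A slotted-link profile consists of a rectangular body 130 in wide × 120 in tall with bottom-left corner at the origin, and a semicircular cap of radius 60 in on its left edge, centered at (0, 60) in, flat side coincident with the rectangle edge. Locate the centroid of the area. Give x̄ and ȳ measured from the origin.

rectangular body: A = 130 × 120 = 15600.00, centroid at (65.00, 60.00).
semicircular end: A = ½π·60² = 5654.87, centroid at (-25.46, 60.00).
ΣA = 21254.87 in², ΣAx̄ = 870000.00 in³, ΣAȳ = 1275292.01 in³.
x̄ = 870000.00/21254.87 = 40.93 in; ȳ = 1275292.01/21254.87 = 60.00 in.

x̄ = 40.93 in, ȳ = 60.00 in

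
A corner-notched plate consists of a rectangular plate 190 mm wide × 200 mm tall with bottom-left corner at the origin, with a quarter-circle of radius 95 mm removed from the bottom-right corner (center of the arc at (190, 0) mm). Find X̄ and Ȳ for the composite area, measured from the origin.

X̄ = 82.46 mm, Ȳ = 113.69 mm

plate: A = 190 × 200 = 38000.00, centroid at (95.00, 100.00).
removed quarter-circle: A = −¼π·95² = -7088.22, centroid at (149.68, 40.32).
ΣA = 30911.78 mm², ΣAX̄ = 2549030.17 mm³, ΣAȲ = 3514208.33 mm³.
X̄ = 2549030.17/30911.78 = 82.46 mm; Ȳ = 3514208.33/30911.78 = 113.69 mm.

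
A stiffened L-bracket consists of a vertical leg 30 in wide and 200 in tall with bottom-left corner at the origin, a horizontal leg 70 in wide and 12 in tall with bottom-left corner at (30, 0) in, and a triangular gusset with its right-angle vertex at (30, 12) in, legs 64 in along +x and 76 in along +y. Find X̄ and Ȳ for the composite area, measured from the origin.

vertical leg: A = 30 × 200 = 6000.00, centroid at (15.00, 100.00).
horizontal leg: A = 70 × 12 = 840.00, centroid at (65.00, 6.00).
gusset: A = ½·64·76 = 2432.00, centroid at (51.33, 37.33).
ΣA = 9272.00 in², ΣAX̄ = 269442.67 in³, ΣAȲ = 695834.67 in³.
X̄ = 269442.67/9272.00 = 29.06 in; Ȳ = 695834.67/9272.00 = 75.05 in.

X̄ = 29.06 in, Ȳ = 75.05 in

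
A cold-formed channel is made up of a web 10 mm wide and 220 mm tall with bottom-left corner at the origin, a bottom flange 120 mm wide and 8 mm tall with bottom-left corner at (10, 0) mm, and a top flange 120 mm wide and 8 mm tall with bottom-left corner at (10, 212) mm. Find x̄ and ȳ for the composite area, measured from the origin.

Part | A | x̄ᵢ | ȳᵢ | A·x̄ᵢ | A·ȳᵢ
web | 2200.00 | 5.00 | 110.00 | 11000.00 | 242000.00
bottom flange | 960.00 | 70.00 | 4.00 | 67200.00 | 3840.00
top flange | 960.00 | 70.00 | 216.00 | 67200.00 | 207360.00
Σ | 4120.00 |  |  | 145400.00 | 453200.00
x̄ = 145400.00 / 4120.00 = 35.29 mm
ȳ = 453200.00 / 4120.00 = 110.00 mm

x̄ = 35.29 mm, ȳ = 110.00 mm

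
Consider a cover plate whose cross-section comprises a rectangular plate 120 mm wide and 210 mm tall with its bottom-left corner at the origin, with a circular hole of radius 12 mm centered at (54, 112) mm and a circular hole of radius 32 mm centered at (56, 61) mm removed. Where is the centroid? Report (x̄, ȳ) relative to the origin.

plate: A = 120 × 210 = 25200.00, centroid at (60.00, 105.00).
hole 1: A = −π·12² = -452.39, centroid at (54.00, 112.00).
hole 2: A = −π·32² = -3216.99, centroid at (56.00, 61.00).
ΣA = 21530.62 mm², ΣAx̄ = 1307419.49 mm³, ΣAȳ = 2399095.95 mm³.
x̄ = 1307419.49/21530.62 = 60.72 mm; ȳ = 2399095.95/21530.62 = 111.43 mm.

x̄ = 60.72 mm, ȳ = 111.43 mm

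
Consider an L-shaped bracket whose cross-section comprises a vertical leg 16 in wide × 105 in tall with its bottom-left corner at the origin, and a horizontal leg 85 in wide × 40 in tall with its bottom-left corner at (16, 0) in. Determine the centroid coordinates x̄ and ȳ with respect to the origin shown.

Part | A | x̄ᵢ | ȳᵢ | A·x̄ᵢ | A·ȳᵢ
vertical leg | 1680.00 | 8.00 | 52.50 | 13440.00 | 88200.00
horizontal leg | 3400.00 | 58.50 | 20.00 | 198900.00 | 68000.00
Σ | 5080.00 |  |  | 212340.00 | 156200.00
x̄ = 212340.00 / 5080.00 = 41.80 in
ȳ = 156200.00 / 5080.00 = 30.75 in

x̄ = 41.80 in, ȳ = 30.75 in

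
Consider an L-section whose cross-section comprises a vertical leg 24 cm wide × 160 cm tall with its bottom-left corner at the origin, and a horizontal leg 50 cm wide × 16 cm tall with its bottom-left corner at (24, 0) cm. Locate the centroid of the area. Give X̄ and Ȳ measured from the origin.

vertical leg: A = 24 × 160 = 3840.00, centroid at (12.00, 80.00).
horizontal leg: A = 50 × 16 = 800.00, centroid at (49.00, 8.00).
ΣA = 4640.00 cm², ΣAX̄ = 85280.00 cm³, ΣAȲ = 313600.00 cm³.
X̄ = 85280.00/4640.00 = 18.38 cm; Ȳ = 313600.00/4640.00 = 67.59 cm.

X̄ = 18.38 cm, Ȳ = 67.59 cm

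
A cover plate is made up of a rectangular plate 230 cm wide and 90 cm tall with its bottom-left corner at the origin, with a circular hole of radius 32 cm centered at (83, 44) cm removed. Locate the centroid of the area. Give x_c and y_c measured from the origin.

x_c = 120.89 cm, y_c = 45.18 cm

Part | A | x̄ᵢ | ȳᵢ | A·x̄ᵢ | A·ȳᵢ
plate | 20700.00 | 115.00 | 45.00 | 2380500.00 | 931500.00
hole | -3216.99 | 83.00 | 44.00 | -267010.24 | -141547.60
Σ | 17483.01 |  |  | 2113489.76 | 789952.40
x_c = 2113489.76 / 17483.01 = 120.89 cm
y_c = 789952.40 / 17483.01 = 45.18 cm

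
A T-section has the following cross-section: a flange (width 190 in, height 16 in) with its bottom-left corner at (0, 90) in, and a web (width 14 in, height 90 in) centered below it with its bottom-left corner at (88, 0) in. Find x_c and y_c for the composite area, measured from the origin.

web: A = 14 × 90 = 1260.00, centroid at (95.00, 45.00).
flange: A = 190 × 16 = 3040.00, centroid at (95.00, 98.00).
ΣA = 4300.00 in², ΣAx_c = 408500.00 in³, ΣAy_c = 354620.00 in³.
x_c = 408500.00/4300.00 = 95.00 in; y_c = 354620.00/4300.00 = 82.47 in.

x_c = 95.00 in, y_c = 82.47 in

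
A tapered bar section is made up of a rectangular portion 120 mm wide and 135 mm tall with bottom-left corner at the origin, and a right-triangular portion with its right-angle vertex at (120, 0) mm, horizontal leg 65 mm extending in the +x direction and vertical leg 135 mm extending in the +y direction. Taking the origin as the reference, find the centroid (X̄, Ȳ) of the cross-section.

X̄ = 77.40 mm, Ȳ = 62.70 mm

rectangular portion: A = 120 × 135 = 16200.00, centroid at (60.00, 67.50).
triangular portion: A = ½·65·135 = 4387.50, centroid at (141.67, 45.00).
ΣA = 20587.50 mm²
ΣAX̄ = (16200.00)(60.00) + (4387.50)(141.67) = 1593562.50 mm³
ΣAȲ = (16200.00)(67.50) + (4387.50)(45.00) = 1290937.50 mm³
X̄ = 1593562.50 / 20587.50 = 77.40 mm
Ȳ = 1290937.50 / 20587.50 = 62.70 mm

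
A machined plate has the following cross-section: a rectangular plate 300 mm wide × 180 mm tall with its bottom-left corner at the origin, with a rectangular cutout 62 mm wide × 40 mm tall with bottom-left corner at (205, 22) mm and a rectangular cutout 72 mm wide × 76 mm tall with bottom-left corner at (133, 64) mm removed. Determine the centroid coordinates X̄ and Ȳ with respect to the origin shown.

plate: A = 300 × 180 = 54000.00, centroid at (150.00, 90.00).
hole 1: A = −(62 × 40) = -2480.00, centroid at (236.00, 42.00).
hole 2: A = −(72 × 76) = -5472.00, centroid at (169.00, 102.00).
ΣA = 46048.00 mm²
ΣAX̄ = (54000.00)(150.00) + (-2480.00)(236.00) + (-5472.00)(169.00) = 6589952.00 mm³
ΣAȲ = (54000.00)(90.00) + (-2480.00)(42.00) + (-5472.00)(102.00) = 4197696.00 mm³
X̄ = 6589952.00 / 46048.00 = 143.11 mm
Ȳ = 4197696.00 / 46048.00 = 91.16 mm

X̄ = 143.11 mm, Ȳ = 91.16 mm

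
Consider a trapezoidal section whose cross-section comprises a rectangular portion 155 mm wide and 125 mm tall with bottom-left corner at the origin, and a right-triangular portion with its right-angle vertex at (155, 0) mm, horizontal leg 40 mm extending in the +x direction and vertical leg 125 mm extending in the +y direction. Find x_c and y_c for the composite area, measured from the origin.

rectangular portion: A = 155 × 125 = 19375.00, centroid at (77.50, 62.50).
triangular portion: A = ½·40·125 = 2500.00, centroid at (168.33, 41.67).
ΣA = 21875.00 mm²
ΣAx_c = (19375.00)(77.50) + (2500.00)(168.33) = 1922395.83 mm³
ΣAy_c = (19375.00)(62.50) + (2500.00)(41.67) = 1315104.17 mm³
x_c = 1922395.83 / 21875.00 = 87.88 mm
y_c = 1315104.17 / 21875.00 = 60.12 mm

x_c = 87.88 mm, y_c = 60.12 mm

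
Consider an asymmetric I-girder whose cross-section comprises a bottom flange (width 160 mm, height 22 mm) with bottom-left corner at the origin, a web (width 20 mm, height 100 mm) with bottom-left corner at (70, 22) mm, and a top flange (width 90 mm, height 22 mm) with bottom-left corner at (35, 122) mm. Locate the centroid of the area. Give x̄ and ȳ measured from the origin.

x̄ = 80.00 mm, ȳ = 59.47 mm

Part | A | x̄ᵢ | ȳᵢ | A·x̄ᵢ | A·ȳᵢ
bottom flange | 3520.00 | 80.00 | 11.00 | 281600.00 | 38720.00
web | 2000.00 | 80.00 | 72.00 | 160000.00 | 144000.00
top flange | 1980.00 | 80.00 | 133.00 | 158400.00 | 263340.00
Σ | 7500.00 |  |  | 600000.00 | 446060.00
x̄ = 600000.00 / 7500.00 = 80.00 mm
ȳ = 446060.00 / 7500.00 = 59.47 mm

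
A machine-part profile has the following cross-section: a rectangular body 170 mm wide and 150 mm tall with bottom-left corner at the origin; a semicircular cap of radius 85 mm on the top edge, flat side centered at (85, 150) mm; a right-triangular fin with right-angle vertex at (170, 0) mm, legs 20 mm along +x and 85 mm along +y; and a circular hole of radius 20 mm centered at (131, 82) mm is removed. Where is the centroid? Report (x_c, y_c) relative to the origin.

x_c = 85.55 mm, y_c = 108.26 mm

rectangular body: A = 170 × 150 = 25500.00, centroid at (85.00, 75.00).
semicircular top: A = ½π·85² = 11349.00, centroid at (85.00, 186.08).
triangular fin: A = ½·20·85 = 850.00, centroid at (176.67, 28.33).
hole: A = −π·20² = -1256.64, centroid at (131.00, 82.00).
ΣA = 36442.37 mm²
ΣAx_c = (25500.00)(85.00) + (11349.00)(85.00) + (850.00)(176.67) + (-1256.64)(131.00) = 3117712.51 mm³
ΣAy_c = (25500.00)(75.00) + (11349.00)(186.08) + (850.00)(28.33) + (-1256.64)(82.00) = 3945306.28 mm³
x_c = 3117712.51 / 36442.37 = 85.55 mm
y_c = 3945306.28 / 36442.37 = 108.26 mm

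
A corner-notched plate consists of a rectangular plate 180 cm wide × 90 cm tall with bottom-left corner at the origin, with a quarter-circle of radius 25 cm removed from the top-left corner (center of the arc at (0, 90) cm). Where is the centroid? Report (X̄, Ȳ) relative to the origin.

X̄ = 92.48 cm, Ȳ = 43.93 cm

Part | A | x̄ᵢ | ȳᵢ | A·x̄ᵢ | A·ȳᵢ
plate | 16200.00 | 90.00 | 45.00 | 1458000.00 | 729000.00
removed quarter-circle | -490.87 | 10.61 | 79.39 | -5208.33 | -38970.31
Σ | 15709.13 |  |  | 1452791.67 | 690029.69
X̄ = 1452791.67 / 15709.13 = 92.48 cm
Ȳ = 690029.69 / 15709.13 = 43.93 cm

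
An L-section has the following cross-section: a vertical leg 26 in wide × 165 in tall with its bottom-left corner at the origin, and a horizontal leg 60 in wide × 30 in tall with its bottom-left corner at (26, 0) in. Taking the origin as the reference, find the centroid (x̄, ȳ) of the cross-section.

x̄ = 25.71 in, ȳ = 62.55 in

vertical leg: A = 26 × 165 = 4290.00, centroid at (13.00, 82.50).
horizontal leg: A = 60 × 30 = 1800.00, centroid at (56.00, 15.00).
ΣA = 6090.00 in², ΣAx̄ = 156570.00 in³, ΣAȳ = 380925.00 in³.
x̄ = 156570.00/6090.00 = 25.71 in; ȳ = 380925.00/6090.00 = 62.55 in.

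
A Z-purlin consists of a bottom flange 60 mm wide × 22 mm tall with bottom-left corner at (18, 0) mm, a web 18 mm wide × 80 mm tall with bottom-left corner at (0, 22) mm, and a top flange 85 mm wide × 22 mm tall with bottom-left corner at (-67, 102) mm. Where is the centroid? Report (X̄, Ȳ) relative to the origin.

X̄ = 6.59 mm, Ȳ = 68.06 mm

bottom flange: A = 60 × 22 = 1320.00, centroid at (48.00, 11.00).
web: A = 18 × 80 = 1440.00, centroid at (9.00, 62.00).
top flange: A = 85 × 22 = 1870.00, centroid at (-24.50, 113.00).
ΣA = 4630.00 mm², ΣAX̄ = 30505.00 mm³, ΣAȲ = 315110.00 mm³.
X̄ = 30505.00/4630.00 = 6.59 mm; Ȳ = 315110.00/4630.00 = 68.06 mm.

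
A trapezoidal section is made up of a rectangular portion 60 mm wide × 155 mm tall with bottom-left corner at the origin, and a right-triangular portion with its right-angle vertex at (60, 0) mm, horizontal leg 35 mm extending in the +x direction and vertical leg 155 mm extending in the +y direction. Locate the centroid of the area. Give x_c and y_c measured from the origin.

x_c = 39.41 mm, y_c = 71.67 mm

Part | A | x̄ᵢ | ȳᵢ | A·x̄ᵢ | A·ȳᵢ
rectangular portion | 9300.00 | 30.00 | 77.50 | 279000.00 | 720750.00
triangular portion | 2712.50 | 71.67 | 51.67 | 194395.83 | 140145.83
Σ | 12012.50 |  |  | 473395.83 | 860895.83
x_c = 473395.83 / 12012.50 = 39.41 mm
y_c = 860895.83 / 12012.50 = 71.67 mm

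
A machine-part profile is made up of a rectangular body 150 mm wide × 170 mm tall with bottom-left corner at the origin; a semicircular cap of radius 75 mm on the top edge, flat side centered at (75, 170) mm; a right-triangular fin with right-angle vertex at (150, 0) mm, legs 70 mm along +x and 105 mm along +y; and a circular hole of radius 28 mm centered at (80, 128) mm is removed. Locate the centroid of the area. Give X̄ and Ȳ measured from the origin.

X̄ = 84.82 mm, Ȳ = 105.89 mm

rectangular body: A = 150 × 170 = 25500.00, centroid at (75.00, 85.00).
semicircular top: A = ½π·75² = 8835.73, centroid at (75.00, 201.83).
triangular fin: A = ½·70·105 = 3675.00, centroid at (173.33, 35.00).
hole: A = −π·28² = -2463.01, centroid at (80.00, 128.00).
ΣA = 35547.72 mm²
ΣAX̄ = (25500.00)(75.00) + (8835.73)(75.00) + (3675.00)(173.33) + (-2463.01)(80.00) = 3015139.01 mm³
ΣAȲ = (25500.00)(85.00) + (8835.73)(201.83) + (3675.00)(35.00) + (-2463.01)(128.00) = 3764183.88 mm³
X̄ = 3015139.01 / 35547.72 = 84.82 mm
Ȳ = 3764183.88 / 35547.72 = 105.89 mm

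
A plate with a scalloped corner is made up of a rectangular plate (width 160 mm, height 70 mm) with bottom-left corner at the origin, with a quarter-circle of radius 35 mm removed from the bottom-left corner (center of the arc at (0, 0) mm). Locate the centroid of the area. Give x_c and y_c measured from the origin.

x_c = 86.12 mm, y_c = 36.89 mm

plate: A = 160 × 70 = 11200.00, centroid at (80.00, 35.00).
removed quarter-circle: A = −¼π·35² = -962.11, centroid at (14.85, 14.85).
ΣA = 10237.89 mm², ΣAx_c = 881708.33 mm³, ΣAy_c = 377708.33 mm³.
x_c = 881708.33/10237.89 = 86.12 mm; y_c = 377708.33/10237.89 = 36.89 mm.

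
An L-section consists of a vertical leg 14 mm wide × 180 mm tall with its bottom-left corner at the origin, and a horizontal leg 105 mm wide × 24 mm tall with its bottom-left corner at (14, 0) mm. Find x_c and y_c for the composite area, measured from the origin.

vertical leg: A = 14 × 180 = 2520.00, centroid at (7.00, 90.00).
horizontal leg: A = 105 × 24 = 2520.00, centroid at (66.50, 12.00).
ΣA = 5040.00 mm², ΣAx_c = 185220.00 mm³, ΣAy_c = 257040.00 mm³.
x_c = 185220.00/5040.00 = 36.75 mm; y_c = 257040.00/5040.00 = 51.00 mm.

x_c = 36.75 mm, y_c = 51.00 mm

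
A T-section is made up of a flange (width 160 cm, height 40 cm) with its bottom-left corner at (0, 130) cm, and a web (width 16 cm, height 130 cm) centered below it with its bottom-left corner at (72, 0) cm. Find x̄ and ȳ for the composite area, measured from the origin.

x̄ = 80.00 cm, ȳ = 129.15 cm

web: A = 16 × 130 = 2080.00, centroid at (80.00, 65.00).
flange: A = 160 × 40 = 6400.00, centroid at (80.00, 150.00).
ΣA = 8480.00 cm²
ΣAx̄ = (2080.00)(80.00) + (6400.00)(80.00) = 678400.00 cm³
ΣAȳ = (2080.00)(65.00) + (6400.00)(150.00) = 1095200.00 cm³
x̄ = 678400.00 / 8480.00 = 80.00 cm
ȳ = 1095200.00 / 8480.00 = 129.15 cm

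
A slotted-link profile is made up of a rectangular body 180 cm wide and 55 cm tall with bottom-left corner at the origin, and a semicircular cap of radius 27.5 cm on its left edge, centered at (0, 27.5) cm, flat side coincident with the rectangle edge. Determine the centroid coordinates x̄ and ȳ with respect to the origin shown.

x̄ = 79.11 cm, ȳ = 27.50 cm

rectangular body: A = 180 × 55 = 9900.00, centroid at (90.00, 27.50).
semicircular end: A = ½π·27.5² = 1187.91, centroid at (-11.67, 27.50).
ΣA = 11087.91 cm²
ΣAx̄ = (9900.00)(90.00) + (1187.91)(-11.67) = 877135.42 cm³
ΣAȳ = (9900.00)(27.50) + (1187.91)(27.50) = 304917.65 cm³
x̄ = 877135.42 / 11087.91 = 79.11 cm
ȳ = 304917.65 / 11087.91 = 27.50 cm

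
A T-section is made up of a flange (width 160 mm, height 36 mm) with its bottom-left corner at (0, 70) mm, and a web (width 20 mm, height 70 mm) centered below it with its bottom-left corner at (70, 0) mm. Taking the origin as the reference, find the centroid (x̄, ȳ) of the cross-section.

x̄ = 80.00 mm, ȳ = 77.64 mm

Part | A | x̄ᵢ | ȳᵢ | A·x̄ᵢ | A·ȳᵢ
web | 1400.00 | 80.00 | 35.00 | 112000.00 | 49000.00
flange | 5760.00 | 80.00 | 88.00 | 460800.00 | 506880.00
Σ | 7160.00 |  |  | 572800.00 | 555880.00
x̄ = 572800.00 / 7160.00 = 80.00 mm
ȳ = 555880.00 / 7160.00 = 77.64 mm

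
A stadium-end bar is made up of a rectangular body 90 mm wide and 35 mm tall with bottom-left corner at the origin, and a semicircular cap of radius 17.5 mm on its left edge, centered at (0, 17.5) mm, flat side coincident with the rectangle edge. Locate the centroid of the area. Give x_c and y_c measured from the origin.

x_c = 38.05 mm, y_c = 17.50 mm

rectangular body: A = 90 × 35 = 3150.00, centroid at (45.00, 17.50).
semicircular end: A = ½π·17.5² = 481.06, centroid at (-7.43, 17.50).
ΣA = 3631.06 mm²
ΣAx_c = (3150.00)(45.00) + (481.06)(-7.43) = 138177.08 mm³
ΣAy_c = (3150.00)(17.50) + (481.06)(17.50) = 63543.49 mm³
x_c = 138177.08 / 3631.06 = 38.05 mm
y_c = 63543.49 / 3631.06 = 17.50 mm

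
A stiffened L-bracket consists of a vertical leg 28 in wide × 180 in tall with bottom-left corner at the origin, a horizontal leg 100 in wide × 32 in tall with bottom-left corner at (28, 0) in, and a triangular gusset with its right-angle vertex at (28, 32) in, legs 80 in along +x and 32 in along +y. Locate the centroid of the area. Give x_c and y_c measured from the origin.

x_c = 40.98 in, y_c = 58.76 in

vertical leg: A = 28 × 180 = 5040.00, centroid at (14.00, 90.00).
horizontal leg: A = 100 × 32 = 3200.00, centroid at (78.00, 16.00).
gusset: A = ½·80·32 = 1280.00, centroid at (54.67, 42.67).
ΣA = 9520.00 in², ΣAx_c = 390133.33 in³, ΣAy_c = 559413.33 in³.
x_c = 390133.33/9520.00 = 40.98 in; y_c = 559413.33/9520.00 = 58.76 in.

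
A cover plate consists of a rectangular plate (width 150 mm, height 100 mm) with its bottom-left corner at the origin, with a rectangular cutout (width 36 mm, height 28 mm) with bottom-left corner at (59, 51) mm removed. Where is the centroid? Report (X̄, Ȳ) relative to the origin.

X̄ = 74.86 mm, Ȳ = 48.92 mm

Part | A | x̄ᵢ | ȳᵢ | A·x̄ᵢ | A·ȳᵢ
plate | 15000.00 | 75.00 | 50.00 | 1125000.00 | 750000.00
hole | -1008.00 | 77.00 | 65.00 | -77616.00 | -65520.00
Σ | 13992.00 |  |  | 1047384.00 | 684480.00
X̄ = 1047384.00 / 13992.00 = 74.86 mm
Ȳ = 684480.00 / 13992.00 = 48.92 mm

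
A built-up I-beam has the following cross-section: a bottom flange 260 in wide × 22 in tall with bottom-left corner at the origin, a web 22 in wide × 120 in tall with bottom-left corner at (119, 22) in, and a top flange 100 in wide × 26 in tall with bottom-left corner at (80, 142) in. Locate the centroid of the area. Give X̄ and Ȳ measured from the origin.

bottom flange: A = 260 × 22 = 5720.00, centroid at (130.00, 11.00).
web: A = 22 × 120 = 2640.00, centroid at (130.00, 82.00).
top flange: A = 100 × 26 = 2600.00, centroid at (130.00, 155.00).
ΣA = 10960.00 in², ΣAX̄ = 1424800.00 in³, ΣAȲ = 682400.00 in³.
X̄ = 1424800.00/10960.00 = 130.00 in; Ȳ = 682400.00/10960.00 = 62.26 in.

X̄ = 130.00 in, Ȳ = 62.26 in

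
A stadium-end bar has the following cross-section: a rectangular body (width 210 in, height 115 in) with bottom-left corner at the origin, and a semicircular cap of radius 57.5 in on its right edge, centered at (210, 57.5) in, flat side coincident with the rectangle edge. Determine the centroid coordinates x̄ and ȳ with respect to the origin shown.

rectangular body: A = 210 × 115 = 24150.00, centroid at (105.00, 57.50).
semicircular end: A = ½π·57.5² = 5193.45, centroid at (234.40, 57.50).
ΣA = 29343.45 in², ΣAx̄ = 3753113.11 in³, ΣAȳ = 1687248.11 in³.
x̄ = 3753113.11/29343.45 = 127.90 in; ȳ = 1687248.11/29343.45 = 57.50 in.

x̄ = 127.90 in, ȳ = 57.50 in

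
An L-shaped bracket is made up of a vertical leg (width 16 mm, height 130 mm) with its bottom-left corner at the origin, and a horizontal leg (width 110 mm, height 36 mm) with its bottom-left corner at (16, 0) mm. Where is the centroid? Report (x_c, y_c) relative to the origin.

vertical leg: A = 16 × 130 = 2080.00, centroid at (8.00, 65.00).
horizontal leg: A = 110 × 36 = 3960.00, centroid at (71.00, 18.00).
ΣA = 6040.00 mm²
ΣAx_c = (2080.00)(8.00) + (3960.00)(71.00) = 297800.00 mm³
ΣAy_c = (2080.00)(65.00) + (3960.00)(18.00) = 206480.00 mm³
x_c = 297800.00 / 6040.00 = 49.30 mm
y_c = 206480.00 / 6040.00 = 34.19 mm

x_c = 49.30 mm, y_c = 34.19 mm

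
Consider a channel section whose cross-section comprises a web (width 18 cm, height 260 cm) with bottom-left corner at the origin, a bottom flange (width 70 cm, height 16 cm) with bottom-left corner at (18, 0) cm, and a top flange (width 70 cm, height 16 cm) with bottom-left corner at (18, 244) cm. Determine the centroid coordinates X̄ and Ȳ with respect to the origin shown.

X̄ = 23.24 cm, Ȳ = 130.00 cm

web: A = 18 × 260 = 4680.00, centroid at (9.00, 130.00).
bottom flange: A = 70 × 16 = 1120.00, centroid at (53.00, 8.00).
top flange: A = 70 × 16 = 1120.00, centroid at (53.00, 252.00).
ΣA = 6920.00 cm², ΣAX̄ = 160840.00 cm³, ΣAȲ = 899600.00 cm³.
X̄ = 160840.00/6920.00 = 23.24 cm; Ȳ = 899600.00/6920.00 = 130.00 cm.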